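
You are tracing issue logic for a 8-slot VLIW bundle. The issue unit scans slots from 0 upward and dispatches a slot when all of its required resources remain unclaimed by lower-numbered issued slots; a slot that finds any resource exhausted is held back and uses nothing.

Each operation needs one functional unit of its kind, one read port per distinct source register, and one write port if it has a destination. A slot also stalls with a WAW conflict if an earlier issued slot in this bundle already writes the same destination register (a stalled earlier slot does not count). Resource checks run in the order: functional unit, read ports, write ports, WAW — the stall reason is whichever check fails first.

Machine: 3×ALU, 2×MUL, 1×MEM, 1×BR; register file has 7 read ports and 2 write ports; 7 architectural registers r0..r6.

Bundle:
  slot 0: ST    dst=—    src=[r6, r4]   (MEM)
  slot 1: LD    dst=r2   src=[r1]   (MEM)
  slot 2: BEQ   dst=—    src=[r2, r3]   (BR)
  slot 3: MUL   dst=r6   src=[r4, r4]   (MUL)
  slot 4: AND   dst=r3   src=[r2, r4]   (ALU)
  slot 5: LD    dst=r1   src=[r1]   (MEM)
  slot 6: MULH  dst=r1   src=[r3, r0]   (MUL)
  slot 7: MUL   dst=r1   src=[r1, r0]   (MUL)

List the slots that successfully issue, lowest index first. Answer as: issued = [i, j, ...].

  0. MEM ⇒ go  {3A/2Mu/0Ld/1B | 5r 2w}
  1. MEM→r2 ⇒ no(FU)  {3A/2Mu/0Ld/1B | 5r 2w}
  2. BR ⇒ go  {3A/2Mu/0Ld/0B | 3r 2w}
  3. MUL→r6 ⇒ go  {3A/1Mu/0Ld/0B | 2r 1w}
  4. ALU→r3 ⇒ go  {2A/1Mu/0Ld/0B | 0r 0w}
  5. MEM→r1 ⇒ no(FU)  {2A/1Mu/0Ld/0B | 0r 0w}
  6. MUL→r1 ⇒ no(RD_PORT)  {2A/1Mu/0Ld/0B | 0r 0w}
  7. MUL→r1 ⇒ no(RD_PORT)  {2A/1Mu/0Ld/0B | 0r 0w}

issued = [0, 2, 3, 4]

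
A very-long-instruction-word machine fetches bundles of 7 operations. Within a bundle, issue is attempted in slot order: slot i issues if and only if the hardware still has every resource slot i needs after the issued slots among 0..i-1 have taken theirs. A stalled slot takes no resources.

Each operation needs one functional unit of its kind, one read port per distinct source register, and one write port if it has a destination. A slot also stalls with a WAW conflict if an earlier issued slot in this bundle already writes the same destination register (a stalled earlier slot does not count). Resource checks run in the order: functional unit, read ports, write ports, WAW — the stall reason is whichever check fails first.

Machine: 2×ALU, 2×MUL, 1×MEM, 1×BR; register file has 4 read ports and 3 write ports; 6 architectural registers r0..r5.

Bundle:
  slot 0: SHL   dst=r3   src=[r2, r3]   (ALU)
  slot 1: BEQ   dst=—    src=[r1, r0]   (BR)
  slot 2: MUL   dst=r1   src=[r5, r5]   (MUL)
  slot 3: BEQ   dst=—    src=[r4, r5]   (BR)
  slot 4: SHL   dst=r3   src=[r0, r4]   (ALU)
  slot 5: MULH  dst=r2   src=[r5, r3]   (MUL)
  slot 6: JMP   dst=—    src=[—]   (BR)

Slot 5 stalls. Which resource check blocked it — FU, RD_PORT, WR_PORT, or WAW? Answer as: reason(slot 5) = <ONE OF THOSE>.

  0. ALU→r3 ⇒ go  {1A/2Mu/1Ld/1B | 2r 2w}
  1. BR ⇒ go  {1A/2Mu/1Ld/0B | 0r 2w}
  2. MUL→r1 ⇒ no(RD_PORT)  {1A/2Mu/1Ld/0B | 0r 2w}
  3. BR ⇒ no(FU)  {1A/2Mu/1Ld/0B | 0r 2w}
  4. ALU→r3 ⇒ no(RD_PORT)  {1A/2Mu/1Ld/0B | 0r 2w}
  5. MUL→r2 ⇒ no(RD_PORT)  {1A/2Mu/1Ld/0B | 0r 2w}
  6. BR ⇒ no(FU)  {1A/2Mu/1Ld/0B | 0r 2w}

reason(slot 5) = RD_PORT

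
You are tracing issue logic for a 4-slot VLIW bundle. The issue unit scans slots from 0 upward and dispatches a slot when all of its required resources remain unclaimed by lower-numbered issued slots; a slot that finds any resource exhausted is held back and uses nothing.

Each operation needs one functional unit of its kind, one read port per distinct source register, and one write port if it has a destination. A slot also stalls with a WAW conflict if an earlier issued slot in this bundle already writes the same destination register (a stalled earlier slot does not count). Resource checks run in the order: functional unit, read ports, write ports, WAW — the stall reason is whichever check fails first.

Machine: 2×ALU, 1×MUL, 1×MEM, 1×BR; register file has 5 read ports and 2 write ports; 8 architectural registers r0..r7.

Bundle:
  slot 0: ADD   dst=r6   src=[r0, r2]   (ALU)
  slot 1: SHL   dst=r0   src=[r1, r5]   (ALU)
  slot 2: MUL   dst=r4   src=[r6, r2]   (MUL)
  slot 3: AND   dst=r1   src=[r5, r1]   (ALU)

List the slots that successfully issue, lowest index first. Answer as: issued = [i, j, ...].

issued = [0, 1]

#0 ALU src=r0,r2 dispatched  <A:1 Mu:1 Ld:1 B:1 rd:3 wr:1>
#1 ALU src=r1,r5 dispatched  <A:0 Mu:1 Ld:1 B:1 rd:1 wr:0>
#2 MUL src=r6,r2 held:RD_PORT  <A:0 Mu:1 Ld:1 B:1 rd:1 wr:0>
#3 ALU src=r5,r1 held:FU  <A:0 Mu:1 Ld:1 B:1 rd:1 wr:0>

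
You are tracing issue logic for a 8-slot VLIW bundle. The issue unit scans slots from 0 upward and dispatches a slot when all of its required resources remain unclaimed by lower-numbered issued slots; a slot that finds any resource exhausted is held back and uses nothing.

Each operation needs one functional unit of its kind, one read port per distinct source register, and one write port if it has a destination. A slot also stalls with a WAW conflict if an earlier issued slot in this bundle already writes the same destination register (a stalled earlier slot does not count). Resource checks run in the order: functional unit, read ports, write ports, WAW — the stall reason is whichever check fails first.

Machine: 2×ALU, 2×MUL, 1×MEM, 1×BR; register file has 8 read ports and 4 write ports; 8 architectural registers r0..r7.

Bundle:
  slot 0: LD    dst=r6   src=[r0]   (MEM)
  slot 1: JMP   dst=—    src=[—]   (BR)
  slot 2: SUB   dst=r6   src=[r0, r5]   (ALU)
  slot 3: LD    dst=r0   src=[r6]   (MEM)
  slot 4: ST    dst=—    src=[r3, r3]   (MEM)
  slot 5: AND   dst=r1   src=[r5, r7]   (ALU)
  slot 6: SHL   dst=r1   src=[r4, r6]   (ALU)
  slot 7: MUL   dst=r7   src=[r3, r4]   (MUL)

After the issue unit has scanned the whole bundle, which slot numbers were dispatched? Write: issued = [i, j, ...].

issued = [0, 1, 5, 7]

slot 0 (MEM): ISSUE — free A2,Mu2,Ld0,B1 rp7 wp3
slot 1 (BR): ISSUE — free A2,Mu2,Ld0,B0 rp7 wp3
slot 2 (ALU): stall WAW — free A2,Mu2,Ld0,B0 rp7 wp3
slot 3 (MEM): stall FU — free A2,Mu2,Ld0,B0 rp7 wp3
slot 4 (MEM): stall FU — free A2,Mu2,Ld0,B0 rp7 wp3
slot 5 (ALU): ISSUE — free A1,Mu2,Ld0,B0 rp5 wp2
slot 6 (ALU): stall WAW — free A1,Mu2,Ld0,B0 rp5 wp2
slot 7 (MUL): ISSUE — free A1,Mu1,Ld0,B0 rp3 wp1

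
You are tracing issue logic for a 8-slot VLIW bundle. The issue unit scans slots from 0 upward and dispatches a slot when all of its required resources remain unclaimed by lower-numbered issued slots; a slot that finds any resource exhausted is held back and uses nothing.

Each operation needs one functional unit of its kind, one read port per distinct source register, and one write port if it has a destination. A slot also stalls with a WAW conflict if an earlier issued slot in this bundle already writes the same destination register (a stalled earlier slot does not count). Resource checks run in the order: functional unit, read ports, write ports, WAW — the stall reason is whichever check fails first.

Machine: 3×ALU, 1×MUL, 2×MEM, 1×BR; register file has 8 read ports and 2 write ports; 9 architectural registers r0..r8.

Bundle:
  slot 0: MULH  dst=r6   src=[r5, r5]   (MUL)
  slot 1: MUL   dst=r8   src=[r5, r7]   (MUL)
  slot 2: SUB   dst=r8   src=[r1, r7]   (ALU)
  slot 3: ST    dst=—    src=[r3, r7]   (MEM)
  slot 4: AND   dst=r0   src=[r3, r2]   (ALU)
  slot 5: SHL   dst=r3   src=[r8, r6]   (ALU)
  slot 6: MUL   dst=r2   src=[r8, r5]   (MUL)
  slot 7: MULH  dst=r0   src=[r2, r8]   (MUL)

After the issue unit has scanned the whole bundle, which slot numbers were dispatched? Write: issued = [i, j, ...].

issued = [0, 2, 3]

[0] MUL needs rd=1 wr=1: ok; after: ALU=3 MUL=0 MEM=2 BR=1, R=7, W=1
[1] MUL needs rd=2 wr=1: FU; after: ALU=3 MUL=0 MEM=2 BR=1, R=7, W=1
[2] ALU needs rd=2 wr=1: ok; after: ALU=2 MUL=0 MEM=2 BR=1, R=5, W=0
[3] MEM needs rd=2 wr=0: ok; after: ALU=2 MUL=0 MEM=1 BR=1, R=3, W=0
[4] ALU needs rd=2 wr=1: WR_PORT; after: ALU=2 MUL=0 MEM=1 BR=1, R=3, W=0
[5] ALU needs rd=2 wr=1: WR_PORT; after: ALU=2 MUL=0 MEM=1 BR=1, R=3, W=0
[6] MUL needs rd=2 wr=1: FU; after: ALU=2 MUL=0 MEM=1 BR=1, R=3, W=0
[7] MUL needs rd=2 wr=1: FU; after: ALU=2 MUL=0 MEM=1 BR=1, R=3, W=0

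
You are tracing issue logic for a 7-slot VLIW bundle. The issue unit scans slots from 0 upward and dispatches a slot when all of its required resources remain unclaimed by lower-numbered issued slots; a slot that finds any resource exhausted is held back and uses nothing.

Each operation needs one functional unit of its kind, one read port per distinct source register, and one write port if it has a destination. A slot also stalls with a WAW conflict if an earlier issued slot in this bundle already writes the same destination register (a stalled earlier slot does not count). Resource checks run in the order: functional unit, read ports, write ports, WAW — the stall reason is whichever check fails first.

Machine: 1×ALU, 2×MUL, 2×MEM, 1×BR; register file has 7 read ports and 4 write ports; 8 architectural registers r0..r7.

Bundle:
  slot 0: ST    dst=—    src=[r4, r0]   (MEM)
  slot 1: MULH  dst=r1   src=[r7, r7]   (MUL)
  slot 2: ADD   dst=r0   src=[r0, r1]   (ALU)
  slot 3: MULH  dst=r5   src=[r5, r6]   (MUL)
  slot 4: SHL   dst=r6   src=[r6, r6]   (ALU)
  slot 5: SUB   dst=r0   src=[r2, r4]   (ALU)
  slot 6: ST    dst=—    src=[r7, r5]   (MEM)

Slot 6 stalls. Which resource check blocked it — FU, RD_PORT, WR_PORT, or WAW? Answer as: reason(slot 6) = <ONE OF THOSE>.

#0 MEM src=r4,r0 dispatched  <A:1 Mu:2 Ld:1 B:1 rd:5 wr:4>
#1 MUL src=r7,r7 dispatched  <A:1 Mu:1 Ld:1 B:1 rd:4 wr:3>
#2 ALU src=r0,r1 dispatched  <A:0 Mu:1 Ld:1 B:1 rd:2 wr:2>
#3 MUL src=r5,r6 dispatched  <A:0 Mu:0 Ld:1 B:1 rd:0 wr:1>
#4 ALU src=r6,r6 held:FU  <A:0 Mu:0 Ld:1 B:1 rd:0 wr:1>
#5 ALU src=r2,r4 held:FU  <A:0 Mu:0 Ld:1 B:1 rd:0 wr:1>
#6 MEM src=r7,r5 held:RD_PORT  <A:0 Mu:0 Ld:1 B:1 rd:0 wr:1>

reason(slot 6) = RD_PORT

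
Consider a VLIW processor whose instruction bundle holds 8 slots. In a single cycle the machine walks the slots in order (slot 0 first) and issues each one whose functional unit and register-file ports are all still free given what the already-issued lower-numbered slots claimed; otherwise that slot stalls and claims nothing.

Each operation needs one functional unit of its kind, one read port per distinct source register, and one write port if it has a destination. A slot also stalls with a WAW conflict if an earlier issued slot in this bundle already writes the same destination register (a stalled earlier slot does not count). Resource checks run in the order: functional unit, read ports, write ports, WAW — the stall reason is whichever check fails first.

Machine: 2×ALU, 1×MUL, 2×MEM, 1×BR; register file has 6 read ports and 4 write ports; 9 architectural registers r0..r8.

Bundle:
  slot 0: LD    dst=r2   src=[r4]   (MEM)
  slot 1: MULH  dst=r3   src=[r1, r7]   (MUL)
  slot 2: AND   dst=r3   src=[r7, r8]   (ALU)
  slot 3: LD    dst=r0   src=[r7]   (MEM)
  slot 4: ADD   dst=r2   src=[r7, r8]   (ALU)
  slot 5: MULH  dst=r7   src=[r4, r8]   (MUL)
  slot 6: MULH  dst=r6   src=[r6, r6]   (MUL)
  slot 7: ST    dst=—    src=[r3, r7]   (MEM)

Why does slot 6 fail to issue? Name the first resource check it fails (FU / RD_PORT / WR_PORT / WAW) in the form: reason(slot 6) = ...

reason(slot 6) = FU

[0] MEM needs rd=1 wr=1: ok; after: ALU=2 MUL=1 MEM=1 BR=1, R=5, W=3
[1] MUL needs rd=2 wr=1: ok; after: ALU=2 MUL=0 MEM=1 BR=1, R=3, W=2
[2] ALU needs rd=2 wr=1: WAW; after: ALU=2 MUL=0 MEM=1 BR=1, R=3, W=2
[3] MEM needs rd=1 wr=1: ok; after: ALU=2 MUL=0 MEM=0 BR=1, R=2, W=1
[4] ALU needs rd=2 wr=1: WAW; after: ALU=2 MUL=0 MEM=0 BR=1, R=2, W=1
[5] MUL needs rd=2 wr=1: FU; after: ALU=2 MUL=0 MEM=0 BR=1, R=2, W=1
[6] MUL needs rd=1 wr=1: FU; after: ALU=2 MUL=0 MEM=0 BR=1, R=2, W=1
[7] MEM needs rd=2 wr=0: FU; after: ALU=2 MUL=0 MEM=0 BR=1, R=2, W=1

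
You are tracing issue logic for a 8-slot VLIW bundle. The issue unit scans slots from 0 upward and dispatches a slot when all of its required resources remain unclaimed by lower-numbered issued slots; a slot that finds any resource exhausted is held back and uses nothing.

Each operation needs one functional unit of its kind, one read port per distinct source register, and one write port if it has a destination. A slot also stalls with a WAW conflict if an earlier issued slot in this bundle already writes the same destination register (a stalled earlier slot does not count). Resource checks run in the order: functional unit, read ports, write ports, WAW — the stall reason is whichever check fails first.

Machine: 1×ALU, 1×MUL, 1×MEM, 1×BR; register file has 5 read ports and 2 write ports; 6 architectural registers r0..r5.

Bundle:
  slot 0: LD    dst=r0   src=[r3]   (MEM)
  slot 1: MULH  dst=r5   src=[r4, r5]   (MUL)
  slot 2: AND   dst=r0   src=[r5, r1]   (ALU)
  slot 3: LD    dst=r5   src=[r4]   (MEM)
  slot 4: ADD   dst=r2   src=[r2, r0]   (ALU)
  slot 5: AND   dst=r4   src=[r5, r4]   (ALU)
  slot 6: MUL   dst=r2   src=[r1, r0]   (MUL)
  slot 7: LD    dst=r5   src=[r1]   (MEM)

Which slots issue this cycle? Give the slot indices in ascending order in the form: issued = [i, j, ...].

issued = [0, 1]

(0) want 1×MEM +1rd +1wr — yes → AL1|MU1|ME0|BR1|rd4|wr1
(1) want 1×MUL +2rd +1wr — yes → AL1|MU0|ME0|BR1|rd2|wr0
(2) want 1×ALU +2rd +1wr — WR_PORT → AL1|MU0|ME0|BR1|rd2|wr0
(3) want 1×MEM +1rd +1wr — FU → AL1|MU0|ME0|BR1|rd2|wr0
(4) want 1×ALU +2rd +1wr — WR_PORT → AL1|MU0|ME0|BR1|rd2|wr0
(5) want 1×ALU +2rd +1wr — WR_PORT → AL1|MU0|ME0|BR1|rd2|wr0
(6) want 1×MUL +2rd +1wr — FU → AL1|MU0|ME0|BR1|rd2|wr0
(7) want 1×MEM +1rd +1wr — FU → AL1|MU0|ME0|BR1|rd2|wr0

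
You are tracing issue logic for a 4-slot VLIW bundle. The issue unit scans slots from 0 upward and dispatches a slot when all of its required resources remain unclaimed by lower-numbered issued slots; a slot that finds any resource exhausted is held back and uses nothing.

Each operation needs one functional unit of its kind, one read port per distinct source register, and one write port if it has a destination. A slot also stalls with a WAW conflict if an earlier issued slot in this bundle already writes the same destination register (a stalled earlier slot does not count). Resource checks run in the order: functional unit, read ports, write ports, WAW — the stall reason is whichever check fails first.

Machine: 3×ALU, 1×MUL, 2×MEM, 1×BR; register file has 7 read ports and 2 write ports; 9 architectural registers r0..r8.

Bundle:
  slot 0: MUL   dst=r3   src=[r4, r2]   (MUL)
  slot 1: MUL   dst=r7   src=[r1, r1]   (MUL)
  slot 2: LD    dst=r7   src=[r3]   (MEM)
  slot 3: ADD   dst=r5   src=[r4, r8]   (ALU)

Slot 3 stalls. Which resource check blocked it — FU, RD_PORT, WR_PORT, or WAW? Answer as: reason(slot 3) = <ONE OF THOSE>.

reason(slot 3) = WR_PORT

#0 MUL src=r4,r2 dispatched  <A:3 Mu:0 Ld:2 B:1 rd:5 wr:1>
#1 MUL src=r1,r1 held:FU  <A:3 Mu:0 Ld:2 B:1 rd:5 wr:1>
#2 MEM src=r3 dispatched  <A:3 Mu:0 Ld:1 B:1 rd:4 wr:0>
#3 ALU src=r4,r8 held:WR_PORT  <A:3 Mu:0 Ld:1 B:1 rd:4 wr:0>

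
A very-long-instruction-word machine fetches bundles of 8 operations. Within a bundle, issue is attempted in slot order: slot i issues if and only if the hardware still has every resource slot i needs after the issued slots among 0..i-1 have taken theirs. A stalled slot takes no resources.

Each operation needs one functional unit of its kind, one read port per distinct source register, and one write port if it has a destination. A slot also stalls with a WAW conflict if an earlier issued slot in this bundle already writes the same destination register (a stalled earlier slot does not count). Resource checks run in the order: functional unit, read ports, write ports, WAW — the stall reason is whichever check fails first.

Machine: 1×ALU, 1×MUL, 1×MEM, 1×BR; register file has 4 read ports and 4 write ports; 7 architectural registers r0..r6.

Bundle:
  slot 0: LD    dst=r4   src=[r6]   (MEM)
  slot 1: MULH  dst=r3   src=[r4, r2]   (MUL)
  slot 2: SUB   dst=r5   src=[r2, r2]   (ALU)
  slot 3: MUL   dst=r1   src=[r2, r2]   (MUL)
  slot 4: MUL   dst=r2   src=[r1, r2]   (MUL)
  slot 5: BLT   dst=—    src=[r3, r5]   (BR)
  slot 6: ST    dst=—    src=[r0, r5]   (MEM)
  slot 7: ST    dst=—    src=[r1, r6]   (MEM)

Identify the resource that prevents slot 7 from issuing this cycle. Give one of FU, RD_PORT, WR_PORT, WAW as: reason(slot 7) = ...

[0] MEM needs rd=1 wr=1: ok; after: ALU=1 MUL=1 MEM=0 BR=1, R=3, W=3
[1] MUL needs rd=2 wr=1: ok; after: ALU=1 MUL=0 MEM=0 BR=1, R=1, W=2
[2] ALU needs rd=1 wr=1: ok; after: ALU=0 MUL=0 MEM=0 BR=1, R=0, W=1
[3] MUL needs rd=1 wr=1: FU; after: ALU=0 MUL=0 MEM=0 BR=1, R=0, W=1
[4] MUL needs rd=2 wr=1: FU; after: ALU=0 MUL=0 MEM=0 BR=1, R=0, W=1
[5] BR needs rd=2 wr=0: RD_PORT; after: ALU=0 MUL=0 MEM=0 BR=1, R=0, W=1
[6] MEM needs rd=2 wr=0: FU; after: ALU=0 MUL=0 MEM=0 BR=1, R=0, W=1
[7] MEM needs rd=2 wr=0: FU; after: ALU=0 MUL=0 MEM=0 BR=1, R=0, W=1

reason(slot 7) = FU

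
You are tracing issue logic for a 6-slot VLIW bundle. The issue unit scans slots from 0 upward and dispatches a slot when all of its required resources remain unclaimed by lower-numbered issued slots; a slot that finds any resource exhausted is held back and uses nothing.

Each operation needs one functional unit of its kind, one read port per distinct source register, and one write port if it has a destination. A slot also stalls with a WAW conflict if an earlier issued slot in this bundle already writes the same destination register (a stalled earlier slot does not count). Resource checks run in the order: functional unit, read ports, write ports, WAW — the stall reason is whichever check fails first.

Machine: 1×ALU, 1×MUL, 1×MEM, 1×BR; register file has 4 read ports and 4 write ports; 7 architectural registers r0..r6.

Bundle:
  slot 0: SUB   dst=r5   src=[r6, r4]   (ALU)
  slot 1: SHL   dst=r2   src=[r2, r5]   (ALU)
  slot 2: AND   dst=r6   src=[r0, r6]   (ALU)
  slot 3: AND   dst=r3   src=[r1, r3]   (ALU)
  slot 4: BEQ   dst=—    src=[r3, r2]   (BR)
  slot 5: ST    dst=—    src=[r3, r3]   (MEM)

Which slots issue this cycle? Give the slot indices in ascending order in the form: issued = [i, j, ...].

issued = [0, 4]

[0] ALU needs rd=2 wr=1: ok; after: ALU=0 MUL=1 MEM=1 BR=1, R=2, W=3
[1] ALU needs rd=2 wr=1: FU; after: ALU=0 MUL=1 MEM=1 BR=1, R=2, W=3
[2] ALU needs rd=2 wr=1: FU; after: ALU=0 MUL=1 MEM=1 BR=1, R=2, W=3
[3] ALU needs rd=2 wr=1: FU; after: ALU=0 MUL=1 MEM=1 BR=1, R=2, W=3
[4] BR needs rd=2 wr=0: ok; after: ALU=0 MUL=1 MEM=1 BR=0, R=0, W=3
[5] MEM needs rd=1 wr=0: RD_PORT; after: ALU=0 MUL=1 MEM=1 BR=0, R=0, W=3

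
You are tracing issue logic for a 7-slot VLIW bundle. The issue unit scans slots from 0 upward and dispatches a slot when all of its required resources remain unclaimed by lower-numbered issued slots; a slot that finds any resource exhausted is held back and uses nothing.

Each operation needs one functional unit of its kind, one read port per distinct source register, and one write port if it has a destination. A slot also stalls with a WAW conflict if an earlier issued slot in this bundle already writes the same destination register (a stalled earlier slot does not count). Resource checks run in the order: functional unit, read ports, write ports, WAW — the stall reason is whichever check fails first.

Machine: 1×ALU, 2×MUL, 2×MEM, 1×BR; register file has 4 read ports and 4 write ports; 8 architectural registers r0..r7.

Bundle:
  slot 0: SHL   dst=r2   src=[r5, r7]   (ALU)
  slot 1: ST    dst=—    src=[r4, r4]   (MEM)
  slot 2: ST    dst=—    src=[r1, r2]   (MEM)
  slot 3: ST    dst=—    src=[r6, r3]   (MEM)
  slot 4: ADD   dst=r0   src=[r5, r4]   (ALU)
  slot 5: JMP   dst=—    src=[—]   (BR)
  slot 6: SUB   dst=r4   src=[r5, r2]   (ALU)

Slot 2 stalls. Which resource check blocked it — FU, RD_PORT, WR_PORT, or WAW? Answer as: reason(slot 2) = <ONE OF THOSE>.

reason(slot 2) = RD_PORT

(0) want 1×ALU +2rd +1wr — yes → AL0|MU2|ME2|BR1|rd2|wr3
(1) want 1×MEM +1rd +0wr — yes → AL0|MU2|ME1|BR1|rd1|wr3
(2) want 1×MEM +2rd +0wr — RD_PORT → AL0|MU2|ME1|BR1|rd1|wr3
(3) want 1×MEM +2rd +0wr — RD_PORT → AL0|MU2|ME1|BR1|rd1|wr3
(4) want 1×ALU +2rd +1wr — FU → AL0|MU2|ME1|BR1|rd1|wr3
(5) want 1×BR +0rd +0wr — yes → AL0|MU2|ME1|BR0|rd1|wr3
(6) want 1×ALU +2rd +1wr — FU → AL0|MU2|ME1|BR0|rd1|wr3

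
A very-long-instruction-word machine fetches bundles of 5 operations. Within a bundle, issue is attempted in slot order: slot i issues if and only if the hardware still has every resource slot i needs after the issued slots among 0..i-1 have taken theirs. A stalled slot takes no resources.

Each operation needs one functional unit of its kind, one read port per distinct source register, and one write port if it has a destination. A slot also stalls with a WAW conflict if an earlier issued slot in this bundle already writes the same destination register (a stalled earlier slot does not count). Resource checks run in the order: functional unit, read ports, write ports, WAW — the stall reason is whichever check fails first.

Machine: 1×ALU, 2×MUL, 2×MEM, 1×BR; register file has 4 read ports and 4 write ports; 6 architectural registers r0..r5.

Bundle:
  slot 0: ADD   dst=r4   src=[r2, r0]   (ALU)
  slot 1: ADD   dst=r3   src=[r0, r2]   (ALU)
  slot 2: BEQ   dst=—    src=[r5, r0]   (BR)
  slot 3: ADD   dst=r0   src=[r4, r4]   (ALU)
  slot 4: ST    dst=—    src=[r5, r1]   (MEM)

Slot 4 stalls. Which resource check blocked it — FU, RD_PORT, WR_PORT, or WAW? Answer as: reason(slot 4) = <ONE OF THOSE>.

reason(slot 4) = RD_PORT

#0 ALU src=r2,r0 dispatched  <A:0 Mu:2 Ld:2 B:1 rd:2 wr:3>
#1 ALU src=r0,r2 held:FU  <A:0 Mu:2 Ld:2 B:1 rd:2 wr:3>
#2 BR src=r5,r0 dispatched  <A:0 Mu:2 Ld:2 B:0 rd:0 wr:3>
#3 ALU src=r4,r4 held:FU  <A:0 Mu:2 Ld:2 B:0 rd:0 wr:3>
#4 MEM src=r5,r1 held:RD_PORT  <A:0 Mu:2 Ld:2 B:0 rd:0 wr:3>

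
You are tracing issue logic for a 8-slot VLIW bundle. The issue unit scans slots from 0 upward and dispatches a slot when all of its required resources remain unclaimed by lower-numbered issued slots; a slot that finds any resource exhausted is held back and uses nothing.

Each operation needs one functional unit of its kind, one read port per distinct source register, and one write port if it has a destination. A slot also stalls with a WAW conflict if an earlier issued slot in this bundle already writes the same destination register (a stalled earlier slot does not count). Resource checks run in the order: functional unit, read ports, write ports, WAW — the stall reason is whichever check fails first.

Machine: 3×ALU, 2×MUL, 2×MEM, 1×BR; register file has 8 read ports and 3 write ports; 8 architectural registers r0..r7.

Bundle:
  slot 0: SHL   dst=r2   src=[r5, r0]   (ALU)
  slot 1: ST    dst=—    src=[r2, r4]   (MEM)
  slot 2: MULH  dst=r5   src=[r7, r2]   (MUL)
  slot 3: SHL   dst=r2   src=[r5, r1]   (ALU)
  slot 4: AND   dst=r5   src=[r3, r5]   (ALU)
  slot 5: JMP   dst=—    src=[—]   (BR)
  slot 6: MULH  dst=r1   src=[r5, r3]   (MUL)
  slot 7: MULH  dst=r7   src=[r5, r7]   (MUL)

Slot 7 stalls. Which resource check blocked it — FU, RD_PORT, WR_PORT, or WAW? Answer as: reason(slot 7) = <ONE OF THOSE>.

slot 0 (ALU): ISSUE — free A2,Mu2,Ld2,B1 rp6 wp2
slot 1 (MEM): ISSUE — free A2,Mu2,Ld1,B1 rp4 wp2
slot 2 (MUL): ISSUE — free A2,Mu1,Ld1,B1 rp2 wp1
slot 3 (ALU): stall WAW — free A2,Mu1,Ld1,B1 rp2 wp1
slot 4 (ALU): stall WAW — free A2,Mu1,Ld1,B1 rp2 wp1
slot 5 (BR): ISSUE — free A2,Mu1,Ld1,B0 rp2 wp1
slot 6 (MUL): ISSUE — free A2,Mu0,Ld1,B0 rp0 wp0
slot 7 (MUL): stall FU — free A2,Mu0,Ld1,B0 rp0 wp0

reason(slot 7) = FU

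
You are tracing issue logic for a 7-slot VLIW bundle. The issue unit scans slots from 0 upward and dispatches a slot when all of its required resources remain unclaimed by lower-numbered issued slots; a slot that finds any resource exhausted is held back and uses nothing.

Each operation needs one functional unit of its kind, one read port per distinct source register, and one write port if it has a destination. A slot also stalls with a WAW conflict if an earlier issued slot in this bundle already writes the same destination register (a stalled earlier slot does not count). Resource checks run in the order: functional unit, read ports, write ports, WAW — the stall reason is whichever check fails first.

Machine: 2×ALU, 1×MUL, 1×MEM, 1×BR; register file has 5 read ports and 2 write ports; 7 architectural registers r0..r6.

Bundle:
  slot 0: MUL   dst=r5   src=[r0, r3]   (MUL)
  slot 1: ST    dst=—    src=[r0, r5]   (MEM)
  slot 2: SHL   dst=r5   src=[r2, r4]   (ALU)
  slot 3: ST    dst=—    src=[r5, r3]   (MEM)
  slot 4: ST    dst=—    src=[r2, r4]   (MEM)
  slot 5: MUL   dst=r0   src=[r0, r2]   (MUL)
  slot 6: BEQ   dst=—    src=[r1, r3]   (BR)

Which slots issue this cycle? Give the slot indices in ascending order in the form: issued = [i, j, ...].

issued = [0, 1]

slot 0 (MUL): ISSUE — free A2,Mu0,Ld1,B1 rp3 wp1
slot 1 (MEM): ISSUE — free A2,Mu0,Ld0,B1 rp1 wp1
slot 2 (ALU): stall RD_PORT — free A2,Mu0,Ld0,B1 rp1 wp1
slot 3 (MEM): stall FU — free A2,Mu0,Ld0,B1 rp1 wp1
slot 4 (MEM): stall FU — free A2,Mu0,Ld0,B1 rp1 wp1
slot 5 (MUL): stall FU — free A2,Mu0,Ld0,B1 rp1 wp1
slot 6 (BR): stall RD_PORT — free A2,Mu0,Ld0,B1 rp1 wp1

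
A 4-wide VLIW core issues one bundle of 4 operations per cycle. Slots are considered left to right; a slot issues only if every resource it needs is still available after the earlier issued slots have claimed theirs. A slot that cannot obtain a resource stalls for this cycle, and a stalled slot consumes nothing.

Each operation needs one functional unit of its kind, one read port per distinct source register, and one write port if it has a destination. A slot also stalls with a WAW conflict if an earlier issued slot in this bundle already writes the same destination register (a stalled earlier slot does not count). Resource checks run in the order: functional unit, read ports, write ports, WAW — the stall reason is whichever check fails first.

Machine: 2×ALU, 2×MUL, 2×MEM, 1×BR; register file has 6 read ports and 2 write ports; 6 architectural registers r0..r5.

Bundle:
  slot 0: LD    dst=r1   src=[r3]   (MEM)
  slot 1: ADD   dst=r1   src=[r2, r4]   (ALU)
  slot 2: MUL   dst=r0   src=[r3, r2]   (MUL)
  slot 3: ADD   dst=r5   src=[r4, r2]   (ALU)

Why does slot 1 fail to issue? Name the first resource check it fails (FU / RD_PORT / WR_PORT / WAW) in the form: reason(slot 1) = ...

reason(slot 1) = WAW

  0. MEM→r1 ⇒ go  {2A/2Mu/1Ld/1B | 5r 1w}
  1. ALU→r1 ⇒ no(WAW)  {2A/2Mu/1Ld/1B | 5r 1w}
  2. MUL→r0 ⇒ go  {2A/1Mu/1Ld/1B | 3r 0w}
  3. ALU→r5 ⇒ no(WR_PORT)  {2A/1Mu/1Ld/1B | 3r 0w}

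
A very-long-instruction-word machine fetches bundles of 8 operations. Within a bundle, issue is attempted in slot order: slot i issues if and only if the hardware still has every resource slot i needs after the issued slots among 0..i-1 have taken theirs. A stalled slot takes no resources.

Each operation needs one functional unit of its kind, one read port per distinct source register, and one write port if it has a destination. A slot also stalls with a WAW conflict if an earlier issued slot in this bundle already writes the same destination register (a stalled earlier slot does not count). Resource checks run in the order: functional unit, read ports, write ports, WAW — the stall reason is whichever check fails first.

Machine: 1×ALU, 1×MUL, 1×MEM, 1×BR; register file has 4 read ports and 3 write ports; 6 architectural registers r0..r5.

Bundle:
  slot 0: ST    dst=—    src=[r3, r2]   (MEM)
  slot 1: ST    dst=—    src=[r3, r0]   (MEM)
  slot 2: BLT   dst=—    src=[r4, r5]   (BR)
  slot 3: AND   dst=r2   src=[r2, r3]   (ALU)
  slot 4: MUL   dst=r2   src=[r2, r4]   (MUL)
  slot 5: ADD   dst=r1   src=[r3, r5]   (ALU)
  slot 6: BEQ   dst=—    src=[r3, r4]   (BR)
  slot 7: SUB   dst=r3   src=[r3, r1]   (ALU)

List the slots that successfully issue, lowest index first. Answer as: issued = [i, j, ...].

issued = [0, 2]

#0 MEM src=r3,r2 dispatched  <A:1 Mu:1 Ld:0 B:1 rd:2 wr:3>
#1 MEM src=r3,r0 held:FU  <A:1 Mu:1 Ld:0 B:1 rd:2 wr:3>
#2 BR src=r4,r5 dispatched  <A:1 Mu:1 Ld:0 B:0 rd:0 wr:3>
#3 ALU src=r2,r3 held:RD_PORT  <A:1 Mu:1 Ld:0 B:0 rd:0 wr:3>
#4 MUL src=r2,r4 held:RD_PORT  <A:1 Mu:1 Ld:0 B:0 rd:0 wr:3>
#5 ALU src=r3,r5 held:RD_PORT  <A:1 Mu:1 Ld:0 B:0 rd:0 wr:3>
#6 BR src=r3,r4 held:FU  <A:1 Mu:1 Ld:0 B:0 rd:0 wr:3>
#7 ALU src=r3,r1 held:RD_PORT  <A:1 Mu:1 Ld:0 B:0 rd:0 wr:3>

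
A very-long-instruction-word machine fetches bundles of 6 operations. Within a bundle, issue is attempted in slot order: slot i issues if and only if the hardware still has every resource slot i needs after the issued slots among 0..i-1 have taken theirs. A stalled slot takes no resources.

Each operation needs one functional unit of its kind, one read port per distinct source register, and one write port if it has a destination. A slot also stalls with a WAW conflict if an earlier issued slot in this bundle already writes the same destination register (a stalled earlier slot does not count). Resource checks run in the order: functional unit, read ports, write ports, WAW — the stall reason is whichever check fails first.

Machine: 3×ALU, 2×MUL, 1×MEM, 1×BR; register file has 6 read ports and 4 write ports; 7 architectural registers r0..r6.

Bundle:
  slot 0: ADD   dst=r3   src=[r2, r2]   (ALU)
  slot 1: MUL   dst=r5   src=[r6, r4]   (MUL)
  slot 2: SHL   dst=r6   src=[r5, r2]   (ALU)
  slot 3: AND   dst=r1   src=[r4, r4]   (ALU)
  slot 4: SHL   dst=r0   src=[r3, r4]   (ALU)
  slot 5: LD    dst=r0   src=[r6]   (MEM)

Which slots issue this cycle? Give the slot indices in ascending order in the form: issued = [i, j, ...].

issued = [0, 1, 2, 3]

slot 0 (ALU): ISSUE — free A2,Mu2,Ld1,B1 rp5 wp3
slot 1 (MUL): ISSUE — free A2,Mu1,Ld1,B1 rp3 wp2
slot 2 (ALU): ISSUE — free A1,Mu1,Ld1,B1 rp1 wp1
slot 3 (ALU): ISSUE — free A0,Mu1,Ld1,B1 rp0 wp0
slot 4 (ALU): stall FU — free A0,Mu1,Ld1,B1 rp0 wp0
slot 5 (MEM): stall RD_PORT — free A0,Mu1,Ld1,B1 rp0 wp0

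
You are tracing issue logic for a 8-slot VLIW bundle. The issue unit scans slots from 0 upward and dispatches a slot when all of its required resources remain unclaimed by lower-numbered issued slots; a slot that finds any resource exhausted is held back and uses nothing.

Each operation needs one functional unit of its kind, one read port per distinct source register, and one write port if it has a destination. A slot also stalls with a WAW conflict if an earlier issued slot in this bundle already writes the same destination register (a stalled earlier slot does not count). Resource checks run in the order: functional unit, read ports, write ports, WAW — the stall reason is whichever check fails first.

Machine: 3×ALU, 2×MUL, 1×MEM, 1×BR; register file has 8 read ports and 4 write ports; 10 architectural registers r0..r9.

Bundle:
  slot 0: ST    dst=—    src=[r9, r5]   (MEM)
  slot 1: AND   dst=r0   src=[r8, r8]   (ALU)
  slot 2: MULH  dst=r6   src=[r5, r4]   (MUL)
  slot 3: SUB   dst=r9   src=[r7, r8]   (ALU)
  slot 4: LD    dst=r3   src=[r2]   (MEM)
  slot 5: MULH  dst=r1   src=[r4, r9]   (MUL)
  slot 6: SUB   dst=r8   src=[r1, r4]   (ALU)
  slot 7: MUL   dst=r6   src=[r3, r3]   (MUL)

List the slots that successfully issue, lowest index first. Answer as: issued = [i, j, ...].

(0) want 1×MEM +2rd +0wr — yes → AL3|MU2|ME0|BR1|rd6|wr4
(1) want 1×ALU +1rd +1wr — yes → AL2|MU2|ME0|BR1|rd5|wr3
(2) want 1×MUL +2rd +1wr — yes → AL2|MU1|ME0|BR1|rd3|wr2
(3) want 1×ALU +2rd +1wr — yes → AL1|MU1|ME0|BR1|rd1|wr1
(4) want 1×MEM +1rd +1wr — FU → AL1|MU1|ME0|BR1|rd1|wr1
(5) want 1×MUL +2rd +1wr — RD_PORT → AL1|MU1|ME0|BR1|rd1|wr1
(6) want 1×ALU +2rd +1wr — RD_PORT → AL1|MU1|ME0|BR1|rd1|wr1
(7) want 1×MUL +1rd +1wr — WAW → AL1|MU1|ME0|BR1|rd1|wr1

issued = [0, 1, 2, 3]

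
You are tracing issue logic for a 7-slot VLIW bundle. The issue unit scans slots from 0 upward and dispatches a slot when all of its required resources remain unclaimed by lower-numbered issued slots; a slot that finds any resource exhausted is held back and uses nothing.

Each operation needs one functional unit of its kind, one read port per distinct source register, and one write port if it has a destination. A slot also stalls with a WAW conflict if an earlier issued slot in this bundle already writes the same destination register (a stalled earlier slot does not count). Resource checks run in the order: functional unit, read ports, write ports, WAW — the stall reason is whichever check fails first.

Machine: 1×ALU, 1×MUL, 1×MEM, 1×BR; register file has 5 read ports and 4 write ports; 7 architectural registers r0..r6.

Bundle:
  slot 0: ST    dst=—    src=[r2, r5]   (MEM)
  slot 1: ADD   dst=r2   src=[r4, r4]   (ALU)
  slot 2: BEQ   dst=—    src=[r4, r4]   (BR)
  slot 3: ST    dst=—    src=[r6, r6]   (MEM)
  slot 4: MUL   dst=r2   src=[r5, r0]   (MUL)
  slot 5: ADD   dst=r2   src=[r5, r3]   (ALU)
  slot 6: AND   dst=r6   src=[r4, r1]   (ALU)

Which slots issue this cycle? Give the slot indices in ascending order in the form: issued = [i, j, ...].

  0. MEM ⇒ go  {1A/1Mu/0Ld/1B | 3r 4w}
  1. ALU→r2 ⇒ go  {0A/1Mu/0Ld/1B | 2r 3w}
  2. BR ⇒ go  {0A/1Mu/0Ld/0B | 1r 3w}
  3. MEM ⇒ no(FU)  {0A/1Mu/0Ld/0B | 1r 3w}
  4. MUL→r2 ⇒ no(RD_PORT)  {0A/1Mu/0Ld/0B | 1r 3w}
  5. ALU→r2 ⇒ no(FU)  {0A/1Mu/0Ld/0B | 1r 3w}
  6. ALU→r6 ⇒ no(FU)  {0A/1Mu/0Ld/0B | 1r 3w}

issued = [0, 1, 2]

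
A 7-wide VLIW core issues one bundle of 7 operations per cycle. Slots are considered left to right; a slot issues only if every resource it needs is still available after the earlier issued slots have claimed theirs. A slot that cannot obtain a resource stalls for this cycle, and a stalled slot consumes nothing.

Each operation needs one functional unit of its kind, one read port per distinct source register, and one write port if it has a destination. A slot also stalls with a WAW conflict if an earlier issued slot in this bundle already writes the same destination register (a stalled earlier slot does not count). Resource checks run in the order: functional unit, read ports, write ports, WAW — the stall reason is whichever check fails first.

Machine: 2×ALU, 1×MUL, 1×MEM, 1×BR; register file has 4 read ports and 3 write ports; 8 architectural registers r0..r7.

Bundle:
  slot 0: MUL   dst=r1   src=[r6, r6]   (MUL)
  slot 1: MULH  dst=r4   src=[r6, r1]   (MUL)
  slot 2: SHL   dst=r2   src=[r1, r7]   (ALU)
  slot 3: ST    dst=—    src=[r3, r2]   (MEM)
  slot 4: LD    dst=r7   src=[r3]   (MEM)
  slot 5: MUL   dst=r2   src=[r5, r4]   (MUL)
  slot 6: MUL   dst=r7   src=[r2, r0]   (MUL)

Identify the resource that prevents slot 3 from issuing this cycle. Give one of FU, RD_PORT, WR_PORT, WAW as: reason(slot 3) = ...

slot 0 (MUL): ISSUE — free A2,Mu0,Ld1,B1 rp3 wp2
slot 1 (MUL): stall FU — free A2,Mu0,Ld1,B1 rp3 wp2
slot 2 (ALU): ISSUE — free A1,Mu0,Ld1,B1 rp1 wp1
slot 3 (MEM): stall RD_PORT — free A1,Mu0,Ld1,B1 rp1 wp1
slot 4 (MEM): ISSUE — free A1,Mu0,Ld0,B1 rp0 wp0
slot 5 (MUL): stall FU — free A1,Mu0,Ld0,B1 rp0 wp0
slot 6 (MUL): stall FU — free A1,Mu0,Ld0,B1 rp0 wp0

reason(slot 3) = RD_PORT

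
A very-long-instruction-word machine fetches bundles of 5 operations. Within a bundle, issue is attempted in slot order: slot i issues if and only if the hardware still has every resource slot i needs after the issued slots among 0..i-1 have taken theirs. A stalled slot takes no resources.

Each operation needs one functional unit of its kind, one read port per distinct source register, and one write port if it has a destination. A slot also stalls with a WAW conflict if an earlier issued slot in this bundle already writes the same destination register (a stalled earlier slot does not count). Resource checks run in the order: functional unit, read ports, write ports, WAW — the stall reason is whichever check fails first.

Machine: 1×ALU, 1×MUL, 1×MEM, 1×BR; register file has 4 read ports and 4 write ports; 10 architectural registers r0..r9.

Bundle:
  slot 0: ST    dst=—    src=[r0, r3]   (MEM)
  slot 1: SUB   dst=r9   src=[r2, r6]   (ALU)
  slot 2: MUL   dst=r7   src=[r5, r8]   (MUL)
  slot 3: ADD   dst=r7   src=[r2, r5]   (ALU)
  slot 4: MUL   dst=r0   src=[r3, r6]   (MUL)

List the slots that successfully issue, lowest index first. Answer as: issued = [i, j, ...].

issued = [0, 1]

#0 MEM src=r0,r3 dispatched  <A:1 Mu:1 Ld:0 B:1 rd:2 wr:4>
#1 ALU src=r2,r6 dispatched  <A:0 Mu:1 Ld:0 B:1 rd:0 wr:3>
#2 MUL src=r5,r8 held:RD_PORT  <A:0 Mu:1 Ld:0 B:1 rd:0 wr:3>
#3 ALU src=r2,r5 held:FU  <A:0 Mu:1 Ld:0 B:1 rd:0 wr:3>
#4 MUL src=r3,r6 held:RD_PORT  <A:0 Mu:1 Ld:0 B:1 rd:0 wr:3>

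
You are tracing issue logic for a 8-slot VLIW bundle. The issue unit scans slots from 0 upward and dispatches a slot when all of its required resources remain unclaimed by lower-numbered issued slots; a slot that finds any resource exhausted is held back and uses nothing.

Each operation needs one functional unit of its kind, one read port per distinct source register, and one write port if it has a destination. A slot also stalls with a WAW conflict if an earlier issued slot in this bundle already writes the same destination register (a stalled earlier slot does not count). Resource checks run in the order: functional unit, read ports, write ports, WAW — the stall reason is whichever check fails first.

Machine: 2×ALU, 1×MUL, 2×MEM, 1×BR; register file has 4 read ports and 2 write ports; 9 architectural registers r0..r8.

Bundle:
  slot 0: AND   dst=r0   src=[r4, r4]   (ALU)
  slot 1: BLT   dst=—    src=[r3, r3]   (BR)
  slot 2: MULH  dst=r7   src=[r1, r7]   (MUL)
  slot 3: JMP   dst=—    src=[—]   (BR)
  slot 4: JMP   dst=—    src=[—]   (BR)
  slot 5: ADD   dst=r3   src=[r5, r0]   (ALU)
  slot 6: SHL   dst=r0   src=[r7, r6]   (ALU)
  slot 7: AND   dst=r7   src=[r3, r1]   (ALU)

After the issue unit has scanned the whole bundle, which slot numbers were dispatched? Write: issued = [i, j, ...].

[0] ALU needs rd=1 wr=1: ok; after: ALU=1 MUL=1 MEM=2 BR=1, R=3, W=1
[1] BR needs rd=1 wr=0: ok; after: ALU=1 MUL=1 MEM=2 BR=0, R=2, W=1
[2] MUL needs rd=2 wr=1: ok; after: ALU=1 MUL=0 MEM=2 BR=0, R=0, W=0
[3] BR needs rd=0 wr=0: FU; after: ALU=1 MUL=0 MEM=2 BR=0, R=0, W=0
[4] BR needs rd=0 wr=0: FU; after: ALU=1 MUL=0 MEM=2 BR=0, R=0, W=0
[5] ALU needs rd=2 wr=1: RD_PORT; after: ALU=1 MUL=0 MEM=2 BR=0, R=0, W=0
[6] ALU needs rd=2 wr=1: RD_PORT; after: ALU=1 MUL=0 MEM=2 BR=0, R=0, W=0
[7] ALU needs rd=2 wr=1: RD_PORT; after: ALU=1 MUL=0 MEM=2 BR=0, R=0, W=0

issued = [0, 1, 2]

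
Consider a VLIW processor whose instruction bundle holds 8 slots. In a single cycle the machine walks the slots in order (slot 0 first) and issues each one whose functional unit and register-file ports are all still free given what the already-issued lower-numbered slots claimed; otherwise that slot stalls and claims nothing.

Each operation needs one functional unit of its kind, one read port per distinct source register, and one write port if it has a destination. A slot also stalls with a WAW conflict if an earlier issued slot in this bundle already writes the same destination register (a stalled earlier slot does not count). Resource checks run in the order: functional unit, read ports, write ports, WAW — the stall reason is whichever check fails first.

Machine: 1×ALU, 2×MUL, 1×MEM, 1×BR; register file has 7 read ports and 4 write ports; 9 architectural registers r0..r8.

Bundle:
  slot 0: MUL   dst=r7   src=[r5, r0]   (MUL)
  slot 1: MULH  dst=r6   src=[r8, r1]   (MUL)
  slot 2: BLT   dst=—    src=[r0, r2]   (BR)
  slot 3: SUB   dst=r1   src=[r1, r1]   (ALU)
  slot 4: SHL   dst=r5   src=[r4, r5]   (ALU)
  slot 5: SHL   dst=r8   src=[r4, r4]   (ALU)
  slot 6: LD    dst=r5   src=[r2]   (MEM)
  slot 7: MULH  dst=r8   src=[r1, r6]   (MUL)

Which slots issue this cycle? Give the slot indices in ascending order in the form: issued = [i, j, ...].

issued = [0, 1, 2, 3]

  0. MUL→r7 ⇒ go  {1A/1Mu/1Ld/1B | 5r 3w}
  1. MUL→r6 ⇒ go  {1A/0Mu/1Ld/1B | 3r 2w}
  2. BR ⇒ go  {1A/0Mu/1Ld/0B | 1r 2w}
  3. ALU→r1 ⇒ go  {0A/0Mu/1Ld/0B | 0r 1w}
  4. ALU→r5 ⇒ no(FU)  {0A/0Mu/1Ld/0B | 0r 1w}
  5. ALU→r8 ⇒ no(FU)  {0A/0Mu/1Ld/0B | 0r 1w}
  6. MEM→r5 ⇒ no(RD_PORT)  {0A/0Mu/1Ld/0B | 0r 1w}
  7. MUL→r8 ⇒ no(FU)  {0A/0Mu/1Ld/0B | 0r 1w}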